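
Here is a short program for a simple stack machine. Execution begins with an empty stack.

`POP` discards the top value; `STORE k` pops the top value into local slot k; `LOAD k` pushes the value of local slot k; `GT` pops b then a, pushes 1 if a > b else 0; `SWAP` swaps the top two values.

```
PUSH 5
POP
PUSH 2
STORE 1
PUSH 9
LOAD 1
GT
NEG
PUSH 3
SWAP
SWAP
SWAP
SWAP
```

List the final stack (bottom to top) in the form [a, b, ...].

[-1, 3]

PUSH 5   [5]
POP      []
PUSH 2   [2]
STORE 1  []
PUSH 9   [9]
LOAD 1   [9, 2]
GT       [1]
NEG      [-1]
PUSH 3   [-1, 3]
SWAP     [3, -1]
SWAP     [-1, 3]
SWAP     [3, -1]
SWAP     [-1, 3]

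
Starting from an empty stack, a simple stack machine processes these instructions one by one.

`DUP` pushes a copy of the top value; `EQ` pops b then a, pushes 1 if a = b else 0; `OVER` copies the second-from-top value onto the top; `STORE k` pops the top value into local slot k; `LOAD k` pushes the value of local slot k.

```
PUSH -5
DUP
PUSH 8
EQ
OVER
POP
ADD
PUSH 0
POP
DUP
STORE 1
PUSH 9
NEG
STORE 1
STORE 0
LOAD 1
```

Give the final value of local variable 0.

-5

PUSH -5 -> -5
DUP     -> -5 -5
PUSH 8  -> -5 -5 8
EQ      -> -5 0
OVER    -> -5 0 -5
POP     -> -5 0
ADD     -> -5
PUSH 0  -> -5 0
POP     -> -5
DUP     -> -5 -5
STORE 1 -> -5
PUSH 9  -> -5 9
NEG     -> -5 -9
STORE 1 -> -5
STORE 0 -> (empty)
LOAD 1  -> -9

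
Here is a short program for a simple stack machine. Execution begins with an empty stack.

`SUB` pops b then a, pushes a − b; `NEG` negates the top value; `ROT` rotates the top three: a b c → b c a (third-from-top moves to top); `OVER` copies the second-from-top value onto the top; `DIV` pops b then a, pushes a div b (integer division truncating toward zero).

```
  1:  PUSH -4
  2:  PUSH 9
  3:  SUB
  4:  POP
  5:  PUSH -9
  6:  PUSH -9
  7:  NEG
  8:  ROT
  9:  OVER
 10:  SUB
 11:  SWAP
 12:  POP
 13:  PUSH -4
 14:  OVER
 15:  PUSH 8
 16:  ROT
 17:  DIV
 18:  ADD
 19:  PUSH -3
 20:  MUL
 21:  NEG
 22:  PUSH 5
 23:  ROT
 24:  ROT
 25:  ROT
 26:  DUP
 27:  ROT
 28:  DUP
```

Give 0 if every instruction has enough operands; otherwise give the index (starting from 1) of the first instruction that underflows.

8

PUSH -4 -> -4
PUSH 9  -> -4 9
SUB     -> -13
POP     -> (empty)
PUSH -9 -> -9
PUSH -9 -> -9 -9
NEG     -> -9 9
ROT  — needs 3 operands, stack has 2 → underflow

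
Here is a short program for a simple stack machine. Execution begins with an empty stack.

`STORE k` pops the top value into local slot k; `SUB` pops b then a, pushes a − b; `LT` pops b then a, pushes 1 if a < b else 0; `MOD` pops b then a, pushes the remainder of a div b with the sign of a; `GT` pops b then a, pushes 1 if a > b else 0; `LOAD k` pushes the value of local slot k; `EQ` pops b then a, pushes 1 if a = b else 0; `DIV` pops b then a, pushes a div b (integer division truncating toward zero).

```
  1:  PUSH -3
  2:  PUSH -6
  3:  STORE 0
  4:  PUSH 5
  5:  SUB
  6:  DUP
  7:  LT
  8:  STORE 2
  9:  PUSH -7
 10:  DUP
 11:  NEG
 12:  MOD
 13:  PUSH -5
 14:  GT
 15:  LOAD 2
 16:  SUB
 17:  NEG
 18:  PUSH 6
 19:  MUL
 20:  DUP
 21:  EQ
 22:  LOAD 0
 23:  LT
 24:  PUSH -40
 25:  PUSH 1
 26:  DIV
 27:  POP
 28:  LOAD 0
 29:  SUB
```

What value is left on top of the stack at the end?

PUSH -3  → [-3]
PUSH -6  → [-3, -6]
STORE 0  → [-3]
PUSH 5   → [-3, 5]
SUB      → [-8]
DUP      → [-8, -8]
LT       → [0]
STORE 2  → []
PUSH -7  → [-7]
DUP      → [-7, -7]
NEG      → [-7, 7]
MOD      → [0]
PUSH -5  → [0, -5]
GT       → [1]
LOAD 2   → [1, 0]
SUB      → [1]
NEG      → [-1]
PUSH 6   → [-1, 6]
MUL      → [-6]
DUP      → [-6, -6]
EQ       → [1]
LOAD 0   → [1, -6]
LT       → [0]
PUSH -40 → [0, -40]
PUSH 1   → [0, -40, 1]
DIV      → [0, -40]
POP      → [0]
LOAD 0   → [0, -6]
SUB      → [6]

6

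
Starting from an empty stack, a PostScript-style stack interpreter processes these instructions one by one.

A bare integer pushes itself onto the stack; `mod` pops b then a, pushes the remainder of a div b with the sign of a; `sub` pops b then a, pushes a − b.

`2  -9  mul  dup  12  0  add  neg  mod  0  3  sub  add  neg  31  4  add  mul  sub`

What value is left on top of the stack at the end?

-333

2   -> 2
-9  -> 2 -9
mul -> -18
dup -> -18 -18
12  -> -18 -18 12
0   -> -18 -18 12 0
add -> -18 -18 12
neg -> -18 -18 -12
mod -> -18 -6
0   -> -18 -6 0
3   -> -18 -6 0 3
sub -> -18 -6 -3
add -> -18 -9
neg -> -18 9
31  -> -18 9 31
4   -> -18 9 31 4
add -> -18 9 35
mul -> -18 315
sub -> -333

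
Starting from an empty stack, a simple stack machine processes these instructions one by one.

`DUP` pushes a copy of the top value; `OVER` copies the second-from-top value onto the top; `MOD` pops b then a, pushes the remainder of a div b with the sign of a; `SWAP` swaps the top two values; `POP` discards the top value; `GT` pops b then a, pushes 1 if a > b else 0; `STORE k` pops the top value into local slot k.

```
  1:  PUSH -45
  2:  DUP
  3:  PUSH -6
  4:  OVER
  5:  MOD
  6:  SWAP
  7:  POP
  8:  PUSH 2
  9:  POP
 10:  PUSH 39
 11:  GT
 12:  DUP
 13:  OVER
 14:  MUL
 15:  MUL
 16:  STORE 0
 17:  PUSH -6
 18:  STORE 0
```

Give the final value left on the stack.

-45

PUSH -45  [-45]
DUP       [-45, -45]
PUSH -6   [-45, -45, -6]
OVER      [-45, -45, -6, -45]
MOD       [-45, -45, -6]
SWAP      [-45, -6, -45]
POP       [-45, -6]
PUSH 2    [-45, -6, 2]
POP       [-45, -6]
PUSH 39   [-45, -6, 39]
GT        [-45, 0]
DUP       [-45, 0, 0]
OVER      [-45, 0, 0, 0]
MUL       [-45, 0, 0]
MUL       [-45, 0]
STORE 0   [-45]
PUSH -6   [-45, -6]
STORE 0   [-45]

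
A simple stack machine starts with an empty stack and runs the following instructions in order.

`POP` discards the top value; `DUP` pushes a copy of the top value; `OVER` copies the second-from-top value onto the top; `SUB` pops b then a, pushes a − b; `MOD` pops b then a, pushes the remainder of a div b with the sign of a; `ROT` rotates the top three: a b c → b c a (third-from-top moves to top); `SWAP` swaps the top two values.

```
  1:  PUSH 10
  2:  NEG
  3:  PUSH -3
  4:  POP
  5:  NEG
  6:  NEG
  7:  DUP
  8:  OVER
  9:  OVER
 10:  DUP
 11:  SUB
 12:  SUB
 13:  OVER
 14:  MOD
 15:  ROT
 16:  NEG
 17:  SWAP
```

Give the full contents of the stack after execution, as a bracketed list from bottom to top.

[-10, 10, 0]

PUSH 10 : [10]
NEG     : [-10]
PUSH -3 : [-10, -3]
POP     : [-10]
NEG     : [10]
NEG     : [-10]
DUP     : [-10, -10]
OVER    : [-10, -10, -10]
OVER    : [-10, -10, -10, -10]
DUP     : [-10, -10, -10, -10, -10]
SUB     : [-10, -10, -10, 0]
SUB     : [-10, -10, -10]
OVER    : [-10, -10, -10, -10]
MOD     : [-10, -10, 0]
ROT     : [-10, 0, -10]
NEG     : [-10, 0, 10]
SWAP    : [-10, 10, 0]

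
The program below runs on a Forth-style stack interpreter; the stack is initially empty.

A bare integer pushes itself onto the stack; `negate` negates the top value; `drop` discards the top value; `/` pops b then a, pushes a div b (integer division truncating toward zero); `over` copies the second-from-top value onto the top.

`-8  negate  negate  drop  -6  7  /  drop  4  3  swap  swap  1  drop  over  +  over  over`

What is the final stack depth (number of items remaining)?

-8     -> -8
negate -> 8
negate -> -8
drop   -> (empty)
-6     -> -6
7      -> -6 7
/      -> 0
drop   -> (empty)
4      -> 4
3      -> 4 3
swap   -> 3 4
swap   -> 4 3
1      -> 4 3 1
drop   -> 4 3
over   -> 4 3 4
+      -> 4 7
over   -> 4 7 4
over   -> 4 7 4 7

4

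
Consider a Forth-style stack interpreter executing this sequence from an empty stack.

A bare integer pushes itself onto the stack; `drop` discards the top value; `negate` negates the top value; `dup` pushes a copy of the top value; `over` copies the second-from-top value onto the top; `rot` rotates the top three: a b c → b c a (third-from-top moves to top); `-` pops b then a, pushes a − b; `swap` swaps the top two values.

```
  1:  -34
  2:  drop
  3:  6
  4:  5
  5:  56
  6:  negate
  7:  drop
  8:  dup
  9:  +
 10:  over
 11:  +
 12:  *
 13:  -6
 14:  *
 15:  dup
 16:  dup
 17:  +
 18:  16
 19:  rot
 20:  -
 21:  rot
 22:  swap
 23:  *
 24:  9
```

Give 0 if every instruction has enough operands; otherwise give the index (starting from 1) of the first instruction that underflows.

21

-34    → -34
drop   → (empty)
6      → 6
5      → 6 5
56     → 6 5 56
negate → 6 5 -56
drop   → 6 5
dup    → 6 5 5
+      → 6 10
over   → 6 10 6
+      → 6 16
*      → 96
-6     → 96 -6
*      → -576
dup    → -576 -576
dup    → -576 -576 -576
+      → -576 -1152
16     → -576 -1152 16
rot    → -1152 16 -576
-      → -1152 592
rot  — needs 3 operands, stack has 2 → underflow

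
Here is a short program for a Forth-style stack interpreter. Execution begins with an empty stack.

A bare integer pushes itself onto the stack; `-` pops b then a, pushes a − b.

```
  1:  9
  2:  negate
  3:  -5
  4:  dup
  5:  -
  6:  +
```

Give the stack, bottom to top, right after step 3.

9      : [9]
negate : [-9]
-5     : [-9, -5]

[-9, -5]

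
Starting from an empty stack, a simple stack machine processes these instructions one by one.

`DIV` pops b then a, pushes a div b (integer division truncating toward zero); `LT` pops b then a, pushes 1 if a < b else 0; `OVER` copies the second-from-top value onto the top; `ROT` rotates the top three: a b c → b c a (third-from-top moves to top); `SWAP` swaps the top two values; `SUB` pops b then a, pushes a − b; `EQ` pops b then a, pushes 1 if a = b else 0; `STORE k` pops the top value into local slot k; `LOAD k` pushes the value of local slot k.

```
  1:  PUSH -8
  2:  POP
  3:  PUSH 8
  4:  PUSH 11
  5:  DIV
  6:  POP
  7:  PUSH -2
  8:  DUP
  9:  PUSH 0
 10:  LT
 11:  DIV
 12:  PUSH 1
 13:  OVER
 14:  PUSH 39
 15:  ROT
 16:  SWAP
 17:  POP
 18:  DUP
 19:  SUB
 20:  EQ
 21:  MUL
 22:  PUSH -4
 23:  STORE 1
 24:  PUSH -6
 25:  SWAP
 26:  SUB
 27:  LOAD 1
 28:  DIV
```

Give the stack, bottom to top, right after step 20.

PUSH -8  -8
POP      (empty)
PUSH 8   8
PUSH 11  8 11
DIV      0
POP      (empty)
PUSH -2  -2
DUP      -2 -2
PUSH 0   -2 -2 0
LT       -2 1
DIV      -2
PUSH 1   -2 1
OVER     -2 1 -2
PUSH 39  -2 1 -2 39
ROT      -2 -2 39 1
SWAP     -2 -2 1 39
POP      -2 -2 1
DUP      -2 -2 1 1
SUB      -2 -2 0
EQ       -2 0

[-2, 0]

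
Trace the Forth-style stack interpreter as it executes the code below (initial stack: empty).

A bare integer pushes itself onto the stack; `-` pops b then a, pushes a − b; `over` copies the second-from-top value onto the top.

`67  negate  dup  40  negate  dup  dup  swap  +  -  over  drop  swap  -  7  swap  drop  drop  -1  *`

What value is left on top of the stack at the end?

67      67
negate  -67
dup     -67 -67
40      -67 -67 40
negate  -67 -67 -40
dup     -67 -67 -40 -40
dup     -67 -67 -40 -40 -40
swap    -67 -67 -40 -40 -40
+       -67 -67 -40 -80
-       -67 -67 40
over    -67 -67 40 -67
drop    -67 -67 40
swap    -67 40 -67
-       -67 107
7       -67 107 7
swap    -67 7 107
drop    -67 7
drop    -67
-1      -67 -1
*       67

67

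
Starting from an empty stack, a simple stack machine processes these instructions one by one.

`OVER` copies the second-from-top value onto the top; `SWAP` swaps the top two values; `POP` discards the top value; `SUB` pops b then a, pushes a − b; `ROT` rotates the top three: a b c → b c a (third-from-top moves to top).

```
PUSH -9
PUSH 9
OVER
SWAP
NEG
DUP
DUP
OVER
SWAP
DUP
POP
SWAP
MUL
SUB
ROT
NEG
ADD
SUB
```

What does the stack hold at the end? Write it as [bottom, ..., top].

PUSH -9 -> -9
PUSH 9  -> -9 9
OVER    -> -9 9 -9
SWAP    -> -9 -9 9
NEG     -> -9 -9 -9
DUP     -> -9 -9 -9 -9
DUP     -> -9 -9 -9 -9 -9
OVER    -> -9 -9 -9 -9 -9 -9
SWAP    -> -9 -9 -9 -9 -9 -9
DUP     -> -9 -9 -9 -9 -9 -9 -9
POP     -> -9 -9 -9 -9 -9 -9
SWAP    -> -9 -9 -9 -9 -9 -9
MUL     -> -9 -9 -9 -9 81
SUB     -> -9 -9 -9 -90
ROT     -> -9 -9 -90 -9
NEG     -> -9 -9 -90 9
ADD     -> -9 -9 -81
SUB     -> -9 72

[-9, 72]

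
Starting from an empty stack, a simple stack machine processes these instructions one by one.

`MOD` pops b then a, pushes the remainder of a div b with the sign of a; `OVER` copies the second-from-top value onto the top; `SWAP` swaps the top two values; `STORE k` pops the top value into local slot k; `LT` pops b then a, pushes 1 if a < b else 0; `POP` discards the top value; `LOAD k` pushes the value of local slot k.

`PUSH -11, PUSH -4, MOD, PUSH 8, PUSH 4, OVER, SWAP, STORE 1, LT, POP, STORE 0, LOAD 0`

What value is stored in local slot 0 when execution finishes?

-3

PUSH -11  [-11]
PUSH -4   [-11, -4]
MOD       [-3]
PUSH 8    [-3, 8]
PUSH 4    [-3, 8, 4]
OVER      [-3, 8, 4, 8]
SWAP      [-3, 8, 8, 4]
STORE 1   [-3, 8, 8]
LT        [-3, 0]
POP       [-3]
STORE 0   []
LOAD 0    [-3]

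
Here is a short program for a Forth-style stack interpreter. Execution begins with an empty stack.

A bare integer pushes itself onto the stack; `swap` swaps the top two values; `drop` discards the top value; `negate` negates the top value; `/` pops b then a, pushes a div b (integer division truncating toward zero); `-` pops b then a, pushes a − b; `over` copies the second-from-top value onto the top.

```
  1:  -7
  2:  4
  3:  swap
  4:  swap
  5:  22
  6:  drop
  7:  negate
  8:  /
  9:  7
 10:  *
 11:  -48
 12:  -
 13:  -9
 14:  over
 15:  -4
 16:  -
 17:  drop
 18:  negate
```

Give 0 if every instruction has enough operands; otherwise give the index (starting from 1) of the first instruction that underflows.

0

-7     : [-7]
4      : [-7, 4]
swap   : [4, -7]
swap   : [-7, 4]
22     : [-7, 4, 22]
drop   : [-7, 4]
negate : [-7, -4]
/      : [1]
7      : [1, 7]
*      : [7]
-48    : [7, -48]
-      : [55]
-9     : [55, -9]
over   : [55, -9, 55]
-4     : [55, -9, 55, -4]
-      : [55, -9, 59]
drop   : [55, -9]
negate : [55, 9]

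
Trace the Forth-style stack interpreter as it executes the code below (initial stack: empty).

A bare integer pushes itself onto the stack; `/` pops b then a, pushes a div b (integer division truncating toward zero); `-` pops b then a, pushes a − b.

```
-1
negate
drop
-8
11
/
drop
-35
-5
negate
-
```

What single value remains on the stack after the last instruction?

-1     → [-1]
negate → [1]
drop   → []
-8     → [-8]
11     → [-8, 11]
/      → [0]
drop   → []
-35    → [-35]
-5     → [-35, -5]
negate → [-35, 5]
-      → [-40]

-40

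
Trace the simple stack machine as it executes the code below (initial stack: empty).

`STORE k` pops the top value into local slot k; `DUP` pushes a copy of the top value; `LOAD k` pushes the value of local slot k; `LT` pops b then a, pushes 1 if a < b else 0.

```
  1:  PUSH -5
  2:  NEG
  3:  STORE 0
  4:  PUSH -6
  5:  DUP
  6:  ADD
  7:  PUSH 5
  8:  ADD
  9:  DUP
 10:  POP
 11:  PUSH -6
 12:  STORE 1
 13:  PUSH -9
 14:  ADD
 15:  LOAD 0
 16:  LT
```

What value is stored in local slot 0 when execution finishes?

5

PUSH -5  -5
NEG      5
STORE 0  (empty)
PUSH -6  -6
DUP      -6 -6
ADD      -12
PUSH 5   -12 5
ADD      -7
DUP      -7 -7
POP      -7
PUSH -6  -7 -6
STORE 1  -7
PUSH -9  -7 -9
ADD      -16
LOAD 0   -16 5
LT       1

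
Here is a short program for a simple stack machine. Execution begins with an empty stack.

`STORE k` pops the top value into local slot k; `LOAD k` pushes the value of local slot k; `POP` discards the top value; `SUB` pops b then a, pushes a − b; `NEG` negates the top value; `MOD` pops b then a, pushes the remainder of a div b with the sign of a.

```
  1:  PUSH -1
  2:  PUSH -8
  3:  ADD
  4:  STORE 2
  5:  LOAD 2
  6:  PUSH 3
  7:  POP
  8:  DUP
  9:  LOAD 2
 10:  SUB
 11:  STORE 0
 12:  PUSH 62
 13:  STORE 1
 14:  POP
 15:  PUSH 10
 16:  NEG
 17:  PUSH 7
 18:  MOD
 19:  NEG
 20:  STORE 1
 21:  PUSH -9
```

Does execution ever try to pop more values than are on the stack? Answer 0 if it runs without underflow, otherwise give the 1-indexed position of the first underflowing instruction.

PUSH -1 -> -1
PUSH -8 -> -1 -8
ADD     -> -9
STORE 2 -> (empty)
LOAD 2  -> -9
PUSH 3  -> -9 3
POP     -> -9
DUP     -> -9 -9
LOAD 2  -> -9 -9 -9
SUB     -> -9 0
STORE 0 -> -9
PUSH 62 -> -9 62
STORE 1 -> -9
POP     -> (empty)
PUSH 10 -> 10
NEG     -> -10
PUSH 7  -> -10 7
MOD     -> -3
NEG     -> 3
STORE 1 -> (empty)
PUSH -9 -> -9

0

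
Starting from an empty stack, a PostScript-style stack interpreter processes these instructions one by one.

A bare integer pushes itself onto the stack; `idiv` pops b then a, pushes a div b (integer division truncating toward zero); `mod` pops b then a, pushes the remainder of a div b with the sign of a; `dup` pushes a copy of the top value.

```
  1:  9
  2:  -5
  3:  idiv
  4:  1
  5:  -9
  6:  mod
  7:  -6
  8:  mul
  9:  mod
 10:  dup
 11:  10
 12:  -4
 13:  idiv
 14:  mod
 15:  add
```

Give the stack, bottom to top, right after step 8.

9    : [9]
-5   : [9, -5]
idiv : [-1]
1    : [-1, 1]
-9   : [-1, 1, -9]
mod  : [-1, 1]
-6   : [-1, 1, -6]
mul  : [-1, -6]

[-1, -6]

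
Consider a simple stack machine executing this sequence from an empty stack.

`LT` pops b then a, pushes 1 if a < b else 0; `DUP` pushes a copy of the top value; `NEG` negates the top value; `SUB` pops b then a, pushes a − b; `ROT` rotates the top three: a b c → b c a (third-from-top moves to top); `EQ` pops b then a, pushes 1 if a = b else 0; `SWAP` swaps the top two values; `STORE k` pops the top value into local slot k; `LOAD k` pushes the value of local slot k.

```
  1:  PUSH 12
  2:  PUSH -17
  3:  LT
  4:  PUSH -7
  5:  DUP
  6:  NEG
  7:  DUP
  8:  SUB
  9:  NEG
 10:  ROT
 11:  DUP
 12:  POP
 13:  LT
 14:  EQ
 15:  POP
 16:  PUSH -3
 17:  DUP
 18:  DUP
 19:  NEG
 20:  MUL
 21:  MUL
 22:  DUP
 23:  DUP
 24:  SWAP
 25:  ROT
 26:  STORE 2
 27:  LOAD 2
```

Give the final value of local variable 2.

PUSH 12  -> [12]
PUSH -17 -> [12, -17]
LT       -> [0]
PUSH -7  -> [0, -7]
DUP      -> [0, -7, -7]
NEG      -> [0, -7, 7]
DUP      -> [0, -7, 7, 7]
SUB      -> [0, -7, 0]
NEG      -> [0, -7, 0]
ROT      -> [-7, 0, 0]
DUP      -> [-7, 0, 0, 0]
POP      -> [-7, 0, 0]
LT       -> [-7, 0]
EQ       -> [0]
POP      -> []
PUSH -3  -> [-3]
DUP      -> [-3, -3]
DUP      -> [-3, -3, -3]
NEG      -> [-3, -3, 3]
MUL      -> [-3, -9]
MUL      -> [27]
DUP      -> [27, 27]
DUP      -> [27, 27, 27]
SWAP     -> [27, 27, 27]
ROT      -> [27, 27, 27]
STORE 2  -> [27, 27]
LOAD 2   -> [27, 27, 27]

27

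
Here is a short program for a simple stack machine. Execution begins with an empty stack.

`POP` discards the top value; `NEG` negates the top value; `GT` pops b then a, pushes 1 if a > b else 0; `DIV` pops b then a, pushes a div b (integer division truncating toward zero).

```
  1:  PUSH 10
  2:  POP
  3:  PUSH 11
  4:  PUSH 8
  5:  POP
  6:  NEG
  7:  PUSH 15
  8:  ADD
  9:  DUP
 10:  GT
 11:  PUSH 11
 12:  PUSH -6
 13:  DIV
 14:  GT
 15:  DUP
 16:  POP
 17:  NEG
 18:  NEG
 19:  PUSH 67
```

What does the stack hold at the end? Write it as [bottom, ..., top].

PUSH 10 -> 10
POP     -> (empty)
PUSH 11 -> 11
PUSH 8  -> 11 8
POP     -> 11
NEG     -> -11
PUSH 15 -> -11 15
ADD     -> 4
DUP     -> 4 4
GT      -> 0
PUSH 11 -> 0 11
PUSH -6 -> 0 11 -6
DIV     -> 0 -1
GT      -> 1
DUP     -> 1 1
POP     -> 1
NEG     -> -1
NEG     -> 1
PUSH 67 -> 1 67

[1, 67]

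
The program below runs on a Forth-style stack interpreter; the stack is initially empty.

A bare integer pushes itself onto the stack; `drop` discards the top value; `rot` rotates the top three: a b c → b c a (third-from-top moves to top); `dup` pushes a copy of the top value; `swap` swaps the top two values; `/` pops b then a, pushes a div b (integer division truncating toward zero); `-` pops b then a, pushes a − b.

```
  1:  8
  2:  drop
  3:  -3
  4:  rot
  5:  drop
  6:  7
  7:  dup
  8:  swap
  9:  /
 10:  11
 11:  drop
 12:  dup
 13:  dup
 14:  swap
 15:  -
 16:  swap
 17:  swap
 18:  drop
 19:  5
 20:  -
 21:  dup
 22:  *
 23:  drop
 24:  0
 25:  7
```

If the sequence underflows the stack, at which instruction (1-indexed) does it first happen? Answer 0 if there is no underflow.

8    → [8]
drop → []
-3   → [-3]
rot  — needs 3 operands, stack has 1 → underflow

4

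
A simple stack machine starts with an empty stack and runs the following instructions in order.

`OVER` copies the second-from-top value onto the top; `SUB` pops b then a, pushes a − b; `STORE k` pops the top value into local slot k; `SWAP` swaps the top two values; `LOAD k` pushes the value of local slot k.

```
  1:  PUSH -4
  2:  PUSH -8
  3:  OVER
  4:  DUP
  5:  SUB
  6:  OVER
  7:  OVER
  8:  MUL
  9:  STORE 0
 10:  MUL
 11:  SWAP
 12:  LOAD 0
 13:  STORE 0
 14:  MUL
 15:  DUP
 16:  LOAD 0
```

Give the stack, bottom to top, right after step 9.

PUSH -4 -> [-4]
PUSH -8 -> [-4, -8]
OVER    -> [-4, -8, -4]
DUP     -> [-4, -8, -4, -4]
SUB     -> [-4, -8, 0]
OVER    -> [-4, -8, 0, -8]
OVER    -> [-4, -8, 0, -8, 0]
MUL     -> [-4, -8, 0, 0]
STORE 0 -> [-4, -8, 0]

[-4, -8, 0]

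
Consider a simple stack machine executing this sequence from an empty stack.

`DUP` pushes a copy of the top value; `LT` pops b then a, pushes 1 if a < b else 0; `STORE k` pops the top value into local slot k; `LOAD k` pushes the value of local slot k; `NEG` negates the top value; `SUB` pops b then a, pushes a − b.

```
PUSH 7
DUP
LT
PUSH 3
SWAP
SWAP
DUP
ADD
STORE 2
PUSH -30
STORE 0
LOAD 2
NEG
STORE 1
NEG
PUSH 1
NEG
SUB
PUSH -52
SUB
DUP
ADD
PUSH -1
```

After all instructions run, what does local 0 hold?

PUSH 7   -> 7
DUP      -> 7 7
LT       -> 0
PUSH 3   -> 0 3
SWAP     -> 3 0
SWAP     -> 0 3
DUP      -> 0 3 3
ADD      -> 0 6
STORE 2  -> 0
PUSH -30 -> 0 -30
STORE 0  -> 0
LOAD 2   -> 0 6
NEG      -> 0 -6
STORE 1  -> 0
NEG      -> 0
PUSH 1   -> 0 1
NEG      -> 0 -1
SUB      -> 1
PUSH -52 -> 1 -52
SUB      -> 53
DUP      -> 53 53
ADD      -> 106
PUSH -1  -> 106 -1

-30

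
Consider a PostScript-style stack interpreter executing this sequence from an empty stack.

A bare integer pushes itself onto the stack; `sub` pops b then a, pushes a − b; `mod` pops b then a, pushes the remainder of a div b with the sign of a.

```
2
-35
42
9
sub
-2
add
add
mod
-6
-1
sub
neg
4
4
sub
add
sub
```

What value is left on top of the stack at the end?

2   → 2
-35 → 2 -35
42  → 2 -35 42
9   → 2 -35 42 9
sub → 2 -35 33
-2  → 2 -35 33 -2
add → 2 -35 31
add → 2 -4
mod → 2
-6  → 2 -6
-1  → 2 -6 -1
sub → 2 -5
neg → 2 5
4   → 2 5 4
4   → 2 5 4 4
sub → 2 5 0
add → 2 5
sub → -3

-3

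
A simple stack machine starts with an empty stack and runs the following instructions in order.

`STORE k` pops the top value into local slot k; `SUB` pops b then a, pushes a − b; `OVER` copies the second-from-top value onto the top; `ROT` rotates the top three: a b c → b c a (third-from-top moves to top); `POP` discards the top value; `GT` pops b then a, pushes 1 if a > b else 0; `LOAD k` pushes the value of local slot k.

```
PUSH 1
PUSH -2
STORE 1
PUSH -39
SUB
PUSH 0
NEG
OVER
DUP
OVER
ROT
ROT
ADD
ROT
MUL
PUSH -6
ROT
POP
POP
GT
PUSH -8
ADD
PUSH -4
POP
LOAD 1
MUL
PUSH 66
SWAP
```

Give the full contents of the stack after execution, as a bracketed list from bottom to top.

PUSH 1    [1]
PUSH -2   [1, -2]
STORE 1   [1]
PUSH -39  [1, -39]
SUB       [40]
PUSH 0    [40, 0]
NEG       [40, 0]
OVER      [40, 0, 40]
DUP       [40, 0, 40, 40]
OVER      [40, 0, 40, 40, 40]
ROT       [40, 0, 40, 40, 40]
ROT       [40, 0, 40, 40, 40]
ADD       [40, 0, 40, 80]
ROT       [40, 40, 80, 0]
MUL       [40, 40, 0]
PUSH -6   [40, 40, 0, -6]
ROT       [40, 0, -6, 40]
POP       [40, 0, -6]
POP       [40, 0]
GT        [1]
PUSH -8   [1, -8]
ADD       [-7]
PUSH -4   [-7, -4]
POP       [-7]
LOAD 1    [-7, -2]
MUL       [14]
PUSH 66   [14, 66]
SWAP      [66, 14]

[66, 14]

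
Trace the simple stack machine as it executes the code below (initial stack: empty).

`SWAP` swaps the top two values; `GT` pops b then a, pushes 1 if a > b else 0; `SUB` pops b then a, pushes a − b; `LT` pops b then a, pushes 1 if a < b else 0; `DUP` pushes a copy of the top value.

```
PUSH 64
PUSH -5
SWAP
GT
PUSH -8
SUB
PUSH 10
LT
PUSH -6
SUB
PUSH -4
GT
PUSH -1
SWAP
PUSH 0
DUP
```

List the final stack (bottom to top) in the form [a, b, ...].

[-1, 1, 0, 0]

PUSH 64 -> 64
PUSH -5 -> 64 -5
SWAP    -> -5 64
GT      -> 0
PUSH -8 -> 0 -8
SUB     -> 8
PUSH 10 -> 8 10
LT      -> 1
PUSH -6 -> 1 -6
SUB     -> 7
PUSH -4 -> 7 -4
GT      -> 1
PUSH -1 -> 1 -1
SWAP    -> -1 1
PUSH 0  -> -1 1 0
DUP     -> -1 1 0 0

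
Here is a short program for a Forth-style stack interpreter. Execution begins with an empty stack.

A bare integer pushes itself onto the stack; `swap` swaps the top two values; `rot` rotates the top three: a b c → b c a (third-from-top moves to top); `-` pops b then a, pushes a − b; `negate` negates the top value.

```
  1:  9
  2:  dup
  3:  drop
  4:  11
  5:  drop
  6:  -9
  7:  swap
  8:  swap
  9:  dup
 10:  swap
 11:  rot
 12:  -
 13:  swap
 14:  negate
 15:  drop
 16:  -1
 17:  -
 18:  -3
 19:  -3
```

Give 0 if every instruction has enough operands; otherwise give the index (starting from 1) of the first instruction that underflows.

0

9      → [9]
dup    → [9, 9]
drop   → [9]
11     → [9, 11]
drop   → [9]
-9     → [9, -9]
swap   → [-9, 9]
swap   → [9, -9]
dup    → [9, -9, -9]
swap   → [9, -9, -9]
rot    → [-9, -9, 9]
-      → [-9, -18]
swap   → [-18, -9]
negate → [-18, 9]
drop   → [-18]
-1     → [-18, -1]
-      → [-17]
-3     → [-17, -3]
-3     → [-17, -3, -3]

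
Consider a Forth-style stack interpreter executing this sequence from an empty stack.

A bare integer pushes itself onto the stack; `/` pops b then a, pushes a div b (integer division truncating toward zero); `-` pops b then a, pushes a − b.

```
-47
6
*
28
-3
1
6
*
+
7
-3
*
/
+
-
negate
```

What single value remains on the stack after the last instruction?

-47     -47
6       -47 6
*       -282
28      -282 28
-3      -282 28 -3
1       -282 28 -3 1
6       -282 28 -3 1 6
*       -282 28 -3 6
+       -282 28 3
7       -282 28 3 7
-3      -282 28 3 7 -3
*       -282 28 3 -21
/       -282 28 0
+       -282 28
-       -310
negate  310

310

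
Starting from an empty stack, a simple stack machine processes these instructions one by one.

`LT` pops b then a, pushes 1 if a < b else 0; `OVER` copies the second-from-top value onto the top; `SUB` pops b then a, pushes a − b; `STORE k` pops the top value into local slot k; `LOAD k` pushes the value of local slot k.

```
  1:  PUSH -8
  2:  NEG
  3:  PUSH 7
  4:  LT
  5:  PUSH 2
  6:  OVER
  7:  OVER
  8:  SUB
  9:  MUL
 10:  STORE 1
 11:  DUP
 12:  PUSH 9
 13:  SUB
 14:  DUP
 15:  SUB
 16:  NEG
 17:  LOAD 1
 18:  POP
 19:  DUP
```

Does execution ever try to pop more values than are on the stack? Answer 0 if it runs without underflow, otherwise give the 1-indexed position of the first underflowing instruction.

0

PUSH -8 : -8
NEG     : 8
PUSH 7  : 8 7
LT      : 0
PUSH 2  : 0 2
OVER    : 0 2 0
OVER    : 0 2 0 2
SUB     : 0 2 -2
MUL     : 0 -4
STORE 1 : 0
DUP     : 0 0
PUSH 9  : 0 0 9
SUB     : 0 -9
DUP     : 0 -9 -9
SUB     : 0 0
NEG     : 0 0
LOAD 1  : 0 0 -4
POP     : 0 0
DUP     : 0 0 0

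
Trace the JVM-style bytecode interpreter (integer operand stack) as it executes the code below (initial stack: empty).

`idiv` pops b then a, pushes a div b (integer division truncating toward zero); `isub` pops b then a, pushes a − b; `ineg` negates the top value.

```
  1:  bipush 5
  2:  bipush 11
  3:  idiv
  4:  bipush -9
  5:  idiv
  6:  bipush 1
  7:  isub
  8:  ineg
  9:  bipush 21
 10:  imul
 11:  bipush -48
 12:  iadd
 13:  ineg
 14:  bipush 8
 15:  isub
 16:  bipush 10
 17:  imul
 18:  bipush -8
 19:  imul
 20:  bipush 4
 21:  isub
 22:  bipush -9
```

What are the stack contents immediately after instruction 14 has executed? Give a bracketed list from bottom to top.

[27, 8]

bipush 5    5
bipush 11   5 11
idiv        0
bipush -9   0 -9
idiv        0
bipush 1    0 1
isub        -1
ineg        1
bipush 21   1 21
imul        21
bipush -48  21 -48
iadd        -27
ineg        27
bipush 8    27 8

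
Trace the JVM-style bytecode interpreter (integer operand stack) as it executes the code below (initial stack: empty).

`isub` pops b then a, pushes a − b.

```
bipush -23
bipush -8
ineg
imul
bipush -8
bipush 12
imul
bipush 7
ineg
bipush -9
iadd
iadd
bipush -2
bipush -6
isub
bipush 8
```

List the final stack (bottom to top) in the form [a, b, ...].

[-184, -112, 4, 8]

bipush -23 : -23
bipush -8  : -23 -8
ineg       : -23 8
imul       : -184
bipush -8  : -184 -8
bipush 12  : -184 -8 12
imul       : -184 -96
bipush 7   : -184 -96 7
ineg       : -184 -96 -7
bipush -9  : -184 -96 -7 -9
iadd       : -184 -96 -16
iadd       : -184 -112
bipush -2  : -184 -112 -2
bipush -6  : -184 -112 -2 -6
isub       : -184 -112 4
bipush 8   : -184 -112 4 8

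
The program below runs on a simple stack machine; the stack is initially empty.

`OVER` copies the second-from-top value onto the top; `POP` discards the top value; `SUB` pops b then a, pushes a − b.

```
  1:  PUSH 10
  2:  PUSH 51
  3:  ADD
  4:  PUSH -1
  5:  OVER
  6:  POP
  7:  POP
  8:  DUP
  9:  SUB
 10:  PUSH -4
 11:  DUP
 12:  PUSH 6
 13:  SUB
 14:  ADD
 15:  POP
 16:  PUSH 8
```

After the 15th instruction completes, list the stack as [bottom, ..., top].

[0]

PUSH 10  10
PUSH 51  10 51
ADD      61
PUSH -1  61 -1
OVER     61 -1 61
POP      61 -1
POP      61
DUP      61 61
SUB      0
PUSH -4  0 -4
DUP      0 -4 -4
PUSH 6   0 -4 -4 6
SUB      0 -4 -10
ADD      0 -14
POP      0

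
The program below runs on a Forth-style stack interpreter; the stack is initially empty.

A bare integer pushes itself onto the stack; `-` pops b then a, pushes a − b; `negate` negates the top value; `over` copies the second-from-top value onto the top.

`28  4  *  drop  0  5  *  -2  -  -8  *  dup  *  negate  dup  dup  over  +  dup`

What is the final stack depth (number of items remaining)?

4

28     → [28]
4      → [28, 4]
*      → [112]
drop   → []
0      → [0]
5      → [0, 5]
*      → [0]
-2     → [0, -2]
-      → [2]
-8     → [2, -8]
*      → [-16]
dup    → [-16, -16]
*      → [256]
negate → [-256]
dup    → [-256, -256]
dup    → [-256, -256, -256]
over   → [-256, -256, -256, -256]
+      → [-256, -256, -512]
dup    → [-256, -256, -512, -512]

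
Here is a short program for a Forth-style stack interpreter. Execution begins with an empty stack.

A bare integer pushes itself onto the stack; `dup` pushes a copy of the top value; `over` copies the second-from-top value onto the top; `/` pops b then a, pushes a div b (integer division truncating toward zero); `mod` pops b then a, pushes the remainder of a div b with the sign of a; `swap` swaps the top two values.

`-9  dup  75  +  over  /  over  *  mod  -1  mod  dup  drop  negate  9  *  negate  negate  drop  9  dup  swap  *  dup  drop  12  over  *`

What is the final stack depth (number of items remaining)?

2

-9     : [-9]
dup    : [-9, -9]
75     : [-9, -9, 75]
+      : [-9, 66]
over   : [-9, 66, -9]
/      : [-9, -7]
over   : [-9, -7, -9]
*      : [-9, 63]
mod    : [-9]
-1     : [-9, -1]
mod    : [0]
dup    : [0, 0]
drop   : [0]
negate : [0]
9      : [0, 9]
*      : [0]
negate : [0]
negate : [0]
drop   : []
9      : [9]
dup    : [9, 9]
swap   : [9, 9]
*      : [81]
dup    : [81, 81]
drop   : [81]
12     : [81, 12]
over   : [81, 12, 81]
*      : [81, 972]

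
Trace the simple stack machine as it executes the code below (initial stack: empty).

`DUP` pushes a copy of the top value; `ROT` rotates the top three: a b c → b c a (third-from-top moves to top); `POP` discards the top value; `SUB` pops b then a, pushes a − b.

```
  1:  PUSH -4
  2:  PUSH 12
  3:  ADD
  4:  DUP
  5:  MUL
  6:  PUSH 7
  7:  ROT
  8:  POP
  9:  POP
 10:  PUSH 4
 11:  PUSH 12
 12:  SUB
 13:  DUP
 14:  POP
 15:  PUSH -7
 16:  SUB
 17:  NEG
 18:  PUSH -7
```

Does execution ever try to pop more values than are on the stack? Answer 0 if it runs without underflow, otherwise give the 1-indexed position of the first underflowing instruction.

PUSH -4  [-4]
PUSH 12  [-4, 12]
ADD      [8]
DUP      [8, 8]
MUL      [64]
PUSH 7   [64, 7]
ROT  — needs 3 operands, stack has 2 → underflow

7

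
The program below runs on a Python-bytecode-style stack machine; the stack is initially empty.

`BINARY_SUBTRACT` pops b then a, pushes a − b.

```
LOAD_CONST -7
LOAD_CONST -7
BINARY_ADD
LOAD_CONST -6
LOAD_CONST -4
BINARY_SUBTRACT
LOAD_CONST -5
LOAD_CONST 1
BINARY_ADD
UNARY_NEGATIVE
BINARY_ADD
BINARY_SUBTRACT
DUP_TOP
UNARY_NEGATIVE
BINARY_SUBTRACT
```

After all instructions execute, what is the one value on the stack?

LOAD_CONST -7   -> -7
LOAD_CONST -7   -> -7 -7
BINARY_ADD      -> -14
LOAD_CONST -6   -> -14 -6
LOAD_CONST -4   -> -14 -6 -4
BINARY_SUBTRACT -> -14 -2
LOAD_CONST -5   -> -14 -2 -5
LOAD_CONST 1    -> -14 -2 -5 1
BINARY_ADD      -> -14 -2 -4
UNARY_NEGATIVE  -> -14 -2 4
BINARY_ADD      -> -14 2
BINARY_SUBTRACT -> -16
DUP_TOP         -> -16 -16
UNARY_NEGATIVE  -> -16 16
BINARY_SUBTRACT -> -32

-32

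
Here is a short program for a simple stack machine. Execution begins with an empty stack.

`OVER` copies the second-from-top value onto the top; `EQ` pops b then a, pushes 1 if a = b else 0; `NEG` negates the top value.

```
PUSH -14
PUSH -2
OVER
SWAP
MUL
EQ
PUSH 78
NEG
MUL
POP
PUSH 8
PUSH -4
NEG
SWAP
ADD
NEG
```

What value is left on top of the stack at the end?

PUSH -14 -> [-14]
PUSH -2  -> [-14, -2]
OVER     -> [-14, -2, -14]
SWAP     -> [-14, -14, -2]
MUL      -> [-14, 28]
EQ       -> [0]
PUSH 78  -> [0, 78]
NEG      -> [0, -78]
MUL      -> [0]
POP      -> []
PUSH 8   -> [8]
PUSH -4  -> [8, -4]
NEG      -> [8, 4]
SWAP     -> [4, 8]
ADD      -> [12]
NEG      -> [-12]

-12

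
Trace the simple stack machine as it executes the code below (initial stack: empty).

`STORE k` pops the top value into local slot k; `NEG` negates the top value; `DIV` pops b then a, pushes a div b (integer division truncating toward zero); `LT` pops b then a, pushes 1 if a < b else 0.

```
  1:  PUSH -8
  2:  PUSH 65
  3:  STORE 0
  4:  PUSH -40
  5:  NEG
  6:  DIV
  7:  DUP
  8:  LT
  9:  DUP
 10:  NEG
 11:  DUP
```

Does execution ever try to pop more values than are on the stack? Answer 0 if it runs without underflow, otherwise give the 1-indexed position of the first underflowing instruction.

0

PUSH -8  : -8
PUSH 65  : -8 65
STORE 0  : -8
PUSH -40 : -8 -40
NEG      : -8 40
DIV      : 0
DUP      : 0 0
LT       : 0
DUP      : 0 0
NEG      : 0 0
DUP      : 0 0 0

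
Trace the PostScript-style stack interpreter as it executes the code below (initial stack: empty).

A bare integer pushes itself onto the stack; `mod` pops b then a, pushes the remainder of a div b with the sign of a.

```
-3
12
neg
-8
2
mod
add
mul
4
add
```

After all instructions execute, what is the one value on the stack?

40

-3  : -3
12  : -3 12
neg : -3 -12
-8  : -3 -12 -8
2   : -3 -12 -8 2
mod : -3 -12 0
add : -3 -12
mul : 36
4   : 36 4
add : 40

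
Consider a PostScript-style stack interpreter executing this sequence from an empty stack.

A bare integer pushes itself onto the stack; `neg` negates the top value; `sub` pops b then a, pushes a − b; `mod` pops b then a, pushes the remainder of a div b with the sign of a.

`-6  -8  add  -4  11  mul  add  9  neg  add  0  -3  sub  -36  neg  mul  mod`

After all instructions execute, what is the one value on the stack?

-6  → [-6]
-8  → [-6, -8]
add → [-14]
-4  → [-14, -4]
11  → [-14, -4, 11]
mul → [-14, -44]
add → [-58]
9   → [-58, 9]
neg → [-58, -9]
add → [-67]
0   → [-67, 0]
-3  → [-67, 0, -3]
sub → [-67, 3]
-36 → [-67, 3, -36]
neg → [-67, 3, 36]
mul → [-67, 108]
mod → [-67]

-67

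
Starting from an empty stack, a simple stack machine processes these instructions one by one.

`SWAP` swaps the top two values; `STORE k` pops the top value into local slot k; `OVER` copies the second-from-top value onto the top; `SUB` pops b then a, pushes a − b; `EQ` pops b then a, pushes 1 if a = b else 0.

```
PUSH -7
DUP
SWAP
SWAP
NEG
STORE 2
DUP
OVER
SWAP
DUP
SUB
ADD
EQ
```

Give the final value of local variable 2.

7

PUSH -7 : -7
DUP     : -7 -7
SWAP    : -7 -7
SWAP    : -7 -7
NEG     : -7 7
STORE 2 : -7
DUP     : -7 -7
OVER    : -7 -7 -7
SWAP    : -7 -7 -7
DUP     : -7 -7 -7 -7
SUB     : -7 -7 0
ADD     : -7 -7
EQ      : 1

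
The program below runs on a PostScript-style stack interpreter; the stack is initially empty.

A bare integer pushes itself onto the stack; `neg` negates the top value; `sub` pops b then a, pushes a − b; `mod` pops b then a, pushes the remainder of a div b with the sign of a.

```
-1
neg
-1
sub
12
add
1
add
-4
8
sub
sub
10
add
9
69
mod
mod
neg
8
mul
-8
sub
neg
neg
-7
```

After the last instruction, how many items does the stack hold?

-1  : -1
neg : 1
-1  : 1 -1
sub : 2
12  : 2 12
add : 14
1   : 14 1
add : 15
-4  : 15 -4
8   : 15 -4 8
sub : 15 -12
sub : 27
10  : 27 10
add : 37
9   : 37 9
69  : 37 9 69
mod : 37 9
mod : 1
neg : -1
8   : -1 8
mul : -8
-8  : -8 -8
sub : 0
neg : 0
neg : 0
-7  : 0 -7

2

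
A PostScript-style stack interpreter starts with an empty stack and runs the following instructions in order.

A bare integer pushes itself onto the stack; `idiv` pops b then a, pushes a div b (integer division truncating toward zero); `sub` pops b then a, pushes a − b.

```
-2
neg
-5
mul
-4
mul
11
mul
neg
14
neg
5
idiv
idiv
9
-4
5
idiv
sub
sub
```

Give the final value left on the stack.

-2   -> -2
neg  -> 2
-5   -> 2 -5
mul  -> -10
-4   -> -10 -4
mul  -> 40
11   -> 40 11
mul  -> 440
neg  -> -440
14   -> -440 14
neg  -> -440 -14
5    -> -440 -14 5
idiv -> -440 -2
idiv -> 220
9    -> 220 9
-4   -> 220 9 -4
5    -> 220 9 -4 5
idiv -> 220 9 0
sub  -> 220 9
sub  -> 211

211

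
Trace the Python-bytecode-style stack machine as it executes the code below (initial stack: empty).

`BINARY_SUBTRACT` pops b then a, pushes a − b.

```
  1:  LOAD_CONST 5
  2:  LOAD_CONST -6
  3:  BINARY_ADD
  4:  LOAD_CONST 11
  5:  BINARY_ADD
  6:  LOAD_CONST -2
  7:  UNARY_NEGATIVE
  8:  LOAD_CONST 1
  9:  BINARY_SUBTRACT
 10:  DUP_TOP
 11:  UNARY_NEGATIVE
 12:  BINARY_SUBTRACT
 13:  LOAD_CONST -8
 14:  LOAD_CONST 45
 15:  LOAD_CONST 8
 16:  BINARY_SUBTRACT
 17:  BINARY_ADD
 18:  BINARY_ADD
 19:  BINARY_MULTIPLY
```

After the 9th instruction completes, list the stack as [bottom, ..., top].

[10, 1]

LOAD_CONST 5     [5]
LOAD_CONST -6    [5, -6]
BINARY_ADD       [-1]
LOAD_CONST 11    [-1, 11]
BINARY_ADD       [10]
LOAD_CONST -2    [10, -2]
UNARY_NEGATIVE   [10, 2]
LOAD_CONST 1     [10, 2, 1]
BINARY_SUBTRACT  [10, 1]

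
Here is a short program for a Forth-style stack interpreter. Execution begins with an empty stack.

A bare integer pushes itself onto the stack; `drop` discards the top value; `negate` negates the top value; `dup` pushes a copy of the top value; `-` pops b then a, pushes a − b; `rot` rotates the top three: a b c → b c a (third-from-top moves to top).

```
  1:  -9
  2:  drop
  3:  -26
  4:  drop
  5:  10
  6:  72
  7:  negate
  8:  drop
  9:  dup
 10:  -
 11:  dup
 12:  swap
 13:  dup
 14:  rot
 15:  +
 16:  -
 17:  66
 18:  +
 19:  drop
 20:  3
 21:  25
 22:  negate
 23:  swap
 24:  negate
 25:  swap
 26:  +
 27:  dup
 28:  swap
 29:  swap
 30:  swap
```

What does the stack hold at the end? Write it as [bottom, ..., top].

-9     : -9
drop   : (empty)
-26    : -26
drop   : (empty)
10     : 10
72     : 10 72
negate : 10 -72
drop   : 10
dup    : 10 10
-      : 0
dup    : 0 0
swap   : 0 0
dup    : 0 0 0
rot    : 0 0 0
+      : 0 0
-      : 0
66     : 0 66
+      : 66
drop   : (empty)
3      : 3
25     : 3 25
negate : 3 -25
swap   : -25 3
negate : -25 -3
swap   : -3 -25
+      : -28
dup    : -28 -28
swap   : -28 -28
swap   : -28 -28
swap   : -28 -28

[-28, -28]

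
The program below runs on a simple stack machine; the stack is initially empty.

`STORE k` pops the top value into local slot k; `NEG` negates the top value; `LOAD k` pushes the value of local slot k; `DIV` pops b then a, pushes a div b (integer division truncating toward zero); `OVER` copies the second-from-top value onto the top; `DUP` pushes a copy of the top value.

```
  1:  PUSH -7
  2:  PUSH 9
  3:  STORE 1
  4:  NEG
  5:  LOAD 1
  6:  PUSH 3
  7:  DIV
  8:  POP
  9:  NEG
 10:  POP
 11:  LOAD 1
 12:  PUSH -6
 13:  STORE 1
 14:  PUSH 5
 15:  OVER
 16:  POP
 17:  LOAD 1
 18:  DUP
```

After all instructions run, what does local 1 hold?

-6

PUSH -7 -> [-7]
PUSH 9  -> [-7, 9]
STORE 1 -> [-7]
NEG     -> [7]
LOAD 1  -> [7, 9]
PUSH 3  -> [7, 9, 3]
DIV     -> [7, 3]
POP     -> [7]
NEG     -> [-7]
POP     -> []
LOAD 1  -> [9]
PUSH -6 -> [9, -6]
STORE 1 -> [9]
PUSH 5  -> [9, 5]
OVER    -> [9, 5, 9]
POP     -> [9, 5]
LOAD 1  -> [9, 5, -6]
DUP     -> [9, 5, -6, -6]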